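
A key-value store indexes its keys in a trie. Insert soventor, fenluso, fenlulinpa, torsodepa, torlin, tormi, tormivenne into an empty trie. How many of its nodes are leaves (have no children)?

6

A leaf is a node with no children — equivalently, the end of a word that is not a proper prefix of any other stored word.
Those words: "fenlulinpa", "fenluso", "soventor", "torlin", "tormivenne", "torsodepa"
Leaf count: 6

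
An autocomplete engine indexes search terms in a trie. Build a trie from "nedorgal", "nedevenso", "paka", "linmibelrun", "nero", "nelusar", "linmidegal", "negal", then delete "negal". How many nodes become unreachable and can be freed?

3

Walk "negal" from the leaf back toward the root, removing each node that no remaining word uses.
The suffix "gal" (3 nodes) is used only by "negal"; the node for "ne" still has the child "d", so pruning stops there.
Nodes removed: 3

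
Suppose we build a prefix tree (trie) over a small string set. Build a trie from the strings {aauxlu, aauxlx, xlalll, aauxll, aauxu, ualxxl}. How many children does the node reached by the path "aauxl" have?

Walk "aauxl" from the root, arriving at one node.
Distinct next characters after "aauxl": l, u, x.
That node has 3 child edges.

3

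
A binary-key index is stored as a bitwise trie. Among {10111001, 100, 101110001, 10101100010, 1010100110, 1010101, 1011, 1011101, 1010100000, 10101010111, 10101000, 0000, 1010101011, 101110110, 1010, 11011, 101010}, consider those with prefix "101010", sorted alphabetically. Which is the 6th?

1010101011

Filter for "101010…" and sort: "101010", "10101000", "1010100000", "1010100110", "1010101", "1010101011", "10101010111"
The 6th is 1010101011.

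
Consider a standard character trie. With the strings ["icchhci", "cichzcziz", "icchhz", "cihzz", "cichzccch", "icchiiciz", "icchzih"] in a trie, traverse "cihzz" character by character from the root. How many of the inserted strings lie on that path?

Check each prefix of "cihzz" against the stored set — each match is an end-marker on the path.
Prefixes of the query that are stored words: "cihzz"
Count: 1

1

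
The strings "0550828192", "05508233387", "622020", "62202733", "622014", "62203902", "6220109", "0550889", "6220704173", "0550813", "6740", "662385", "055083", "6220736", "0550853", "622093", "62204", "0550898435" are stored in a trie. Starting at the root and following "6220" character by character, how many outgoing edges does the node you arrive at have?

Follow the path "6220" to its node, then look at its outgoing edges.
Distinct next characters after "6220": 1, 2, 3, 4, 7, 9.
That node has 6 child edges.

6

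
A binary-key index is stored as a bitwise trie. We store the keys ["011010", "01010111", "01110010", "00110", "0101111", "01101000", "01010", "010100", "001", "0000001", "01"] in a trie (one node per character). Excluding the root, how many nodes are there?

Count nodes per top-level branch (shared prefixes stored once):
  '0'-branch (0000001, 001, 00110, 01, 01010, 010100, 01010111, 0101111, 011010, 01101000, 01110010): 32 nodes
Sum: 32

32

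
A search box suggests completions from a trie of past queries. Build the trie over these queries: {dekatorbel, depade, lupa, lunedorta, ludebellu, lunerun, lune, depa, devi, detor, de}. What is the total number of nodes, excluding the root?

40

Trie structure (* marks end of a word):
(root)
├─ d
│  └─ e *
│     ├─ k
│     │  └─ a
│     │     └─ t
│     │        └─ o
│     │           └─ r
│     │              └─ b
│     │                 └─ e
│     │                    └─ l *
│     ├─ p
│     │  └─ a *
│     │     └─ d
│     │        └─ e *
│     ├─ t
│     │  └─ o
│     │     └─ r *
│     └─ v
│        └─ i *
└─ l
   └─ u
      ├─ d
      │  └─ e
      │     └─ b
      │        └─ e
      │           └─ l
      │              └─ l
      │                 └─ u *
      ├─ n
      │  └─ e *
      │     ├─ d
      │     │  └─ o
      │     │     └─ r
      │     │        └─ t
      │     │           └─ a *
      │     └─ r
      │        └─ u
      │           └─ n *
      └─ p
         └─ a *
Counting every labelled node above: 40.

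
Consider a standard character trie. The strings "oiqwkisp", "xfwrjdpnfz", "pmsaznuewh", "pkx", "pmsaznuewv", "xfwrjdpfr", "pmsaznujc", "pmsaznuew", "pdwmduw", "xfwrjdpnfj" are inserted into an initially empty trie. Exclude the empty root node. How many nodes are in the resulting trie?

Insert word by word; a character creates a node only if that edge doesn't already exist:
  "oiqwkisp" → 8 new (o, i, q, w, k, i, s, p)
  "xfwrjdpnfz" → 10 new (x, f, w, r, j, d, p, n, f, z)
  "pmsaznuewh" → 10 new (p, m, s, a, z, n, u, e, w, h)
  "pkx" → prefix "p" already present; 2 new (k, x)
  "pmsaznuewv" → prefix "pmsaznuew" already present; 1 new (v)
  "xfwrjdpfr" → prefix "xfwrjdp" already present; 2 new (f, r)
  "pmsaznujc" → prefix "pmsaznu" already present; 2 new (j, c)
  "pmsaznuew" → prefix "pmsaznuew" already present; 0 new (none)
  "pdwmduw" → prefix "p" already present; 6 new (d, w, m, d, u, w)
  "xfwrjdpnfj" → prefix "xfwrjdpnf" already present; 1 new (j)
Total nodes = 8 + 10 + 10 + 2 + 1 + 2 + 2 + 0 + 6 + 1 = 42

42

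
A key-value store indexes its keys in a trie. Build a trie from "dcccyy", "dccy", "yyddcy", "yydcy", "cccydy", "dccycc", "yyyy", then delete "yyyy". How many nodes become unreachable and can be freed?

2

A node on "yyyy"'s path can go only if nothing else ends at it or branches off below it.
The suffix "yy" (2 nodes) is used only by "yyyy"; the node for "yy" still has the child "d", so pruning stops there.
Nodes removed: 2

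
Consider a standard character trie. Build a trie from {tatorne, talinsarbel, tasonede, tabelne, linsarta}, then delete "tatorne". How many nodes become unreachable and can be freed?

A node on "tatorne"'s path can go only if nothing else ends at it or branches off below it.
The suffix "torne" (5 nodes) is used only by "tatorne"; the node for "ta" still has the child "l", so pruning stops there.
Nodes removed: 5

5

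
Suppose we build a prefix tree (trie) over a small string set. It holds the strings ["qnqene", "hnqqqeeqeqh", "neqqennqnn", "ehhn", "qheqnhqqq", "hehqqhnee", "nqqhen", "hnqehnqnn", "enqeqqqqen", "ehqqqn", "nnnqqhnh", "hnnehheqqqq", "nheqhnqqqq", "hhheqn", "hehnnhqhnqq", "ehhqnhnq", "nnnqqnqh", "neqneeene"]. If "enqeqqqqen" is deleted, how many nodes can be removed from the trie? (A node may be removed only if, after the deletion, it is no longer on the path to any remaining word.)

Walk "enqeqqqqen" from the leaf back toward the root, removing each node that no remaining word uses.
The suffix "nqeqqqqen" (9 nodes) is used only by "enqeqqqqen"; the node for "e" still has the child "h", so pruning stops there.
Nodes removed: 9

9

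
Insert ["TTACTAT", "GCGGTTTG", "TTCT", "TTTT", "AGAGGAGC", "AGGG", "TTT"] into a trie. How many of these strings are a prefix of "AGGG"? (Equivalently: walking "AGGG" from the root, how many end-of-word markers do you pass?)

1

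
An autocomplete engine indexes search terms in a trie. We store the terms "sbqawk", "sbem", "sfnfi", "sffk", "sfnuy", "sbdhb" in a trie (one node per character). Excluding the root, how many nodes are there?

Insert word by word; a character creates a node only if that edge doesn't already exist:
  "sbqawk" → 6 new (s, b, q, a, w, k)
  "sbem" → prefix "sb" already present; 2 new (e, m)
  "sfnfi" → prefix "s" already present; 4 new (f, n, f, i)
  "sffk" → prefix "sf" already present; 2 new (f, k)
  "sfnuy" → prefix "sfn" already present; 2 new (u, y)
  "sbdhb" → prefix "sb" already present; 3 new (d, h, b)
Total nodes = 6 + 2 + 4 + 2 + 2 + 3 = 19

19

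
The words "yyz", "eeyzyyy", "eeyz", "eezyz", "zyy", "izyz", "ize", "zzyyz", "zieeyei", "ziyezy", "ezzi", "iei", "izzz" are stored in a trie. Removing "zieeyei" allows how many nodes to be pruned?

Walk "zieeyei" from the leaf back toward the root, removing each node that no remaining word uses.
The suffix "eeyei" (5 nodes) is used only by "zieeyei"; the node for "zi" still has the child "y", so pruning stops there.
Nodes removed: 5

5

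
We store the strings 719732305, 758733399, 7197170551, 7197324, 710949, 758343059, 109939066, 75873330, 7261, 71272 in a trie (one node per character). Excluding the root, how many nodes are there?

50

Insert word by word; a character creates a node only if that edge doesn't already exist:
  "719732305" → 9 new (7, 1, 9, 7, 3, 2, 3, 0, 5)
  "758733399" → prefix "7" already present; 8 new (5, 8, 7, 3, 3, 3, 9, 9)
  "7197170551" → prefix "7197" already present; 6 new (1, 7, 0, 5, 5, 1)
  "7197324" → prefix "719732" already present; 1 new (4)
  "710949" → prefix "71" already present; 4 new (0, 9, 4, 9)
  "758343059" → prefix "758" already present; 6 new (3, 4, 3, 0, 5, 9)
  "109939066" → 9 new (1, 0, 9, 9, 3, 9, 0, 6, 6)
  "75873330" → prefix "7587333" already present; 1 new (0)
  "7261" → prefix "7" already present; 3 new (2, 6, 1)
  "71272" → prefix "71" already present; 3 new (2, 7, 2)
Total nodes = 9 + 8 + 6 + 1 + 4 + 6 + 9 + 1 + 3 + 3 = 50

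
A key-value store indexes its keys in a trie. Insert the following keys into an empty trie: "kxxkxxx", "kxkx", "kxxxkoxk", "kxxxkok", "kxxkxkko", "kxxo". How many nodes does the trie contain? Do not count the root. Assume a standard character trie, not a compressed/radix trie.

Insert word by word; a character creates a node only if that edge doesn't already exist:
  "kxxkxxx" → 7 new (k, x, x, k, x, x, x)
  "kxkx" → prefix "kx" already present; 2 new (k, x)
  "kxxxkoxk" → prefix "kxx" already present; 5 new (x, k, o, x, k)
  "kxxxkok" → prefix "kxxxko" already present; 1 new (k)
  "kxxkxkko" → prefix "kxxkx" already present; 3 new (k, k, o)
  "kxxo" → prefix "kxx" already present; 1 new (o)
Total nodes = 7 + 2 + 5 + 1 + 3 + 1 = 19

19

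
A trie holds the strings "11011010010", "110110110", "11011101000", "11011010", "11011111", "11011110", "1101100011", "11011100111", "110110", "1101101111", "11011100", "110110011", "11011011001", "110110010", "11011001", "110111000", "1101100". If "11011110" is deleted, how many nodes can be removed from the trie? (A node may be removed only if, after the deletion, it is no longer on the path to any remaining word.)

1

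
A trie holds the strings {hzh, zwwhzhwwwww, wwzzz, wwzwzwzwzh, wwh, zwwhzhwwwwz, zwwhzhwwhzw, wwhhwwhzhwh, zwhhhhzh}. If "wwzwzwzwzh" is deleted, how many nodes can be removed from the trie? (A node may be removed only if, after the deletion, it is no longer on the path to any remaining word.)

A node on "wwzwzwzwzh"'s path can go only if nothing else ends at it or branches off below it.
The suffix "wzwzwzh" (7 nodes) is used only by "wwzwzwzwzh"; the node for "wwz" still has the child "z", so pruning stops there.
Nodes removed: 7

7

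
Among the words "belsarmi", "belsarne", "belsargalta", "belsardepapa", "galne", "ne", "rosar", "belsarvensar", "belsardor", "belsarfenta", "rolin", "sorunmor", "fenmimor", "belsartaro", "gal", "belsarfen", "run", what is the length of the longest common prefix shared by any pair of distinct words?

Look for the deepest trie node that still has at least two words in its subtree.
"belsarfen" and "belsarfenta" agree on "belsarfen" (9 characters) before diverging; nothing deeper is shared.
Longest shared-prefix length: 9

9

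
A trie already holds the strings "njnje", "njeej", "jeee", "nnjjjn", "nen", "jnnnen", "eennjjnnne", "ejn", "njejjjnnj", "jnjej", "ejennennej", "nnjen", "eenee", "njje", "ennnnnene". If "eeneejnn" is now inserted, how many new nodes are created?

Walking "eeneejnn" from the root, the first 5 characters ("eenee") follow existing edges; "j" is the first miss.
So 8 − 5 = 3 new nodes.

3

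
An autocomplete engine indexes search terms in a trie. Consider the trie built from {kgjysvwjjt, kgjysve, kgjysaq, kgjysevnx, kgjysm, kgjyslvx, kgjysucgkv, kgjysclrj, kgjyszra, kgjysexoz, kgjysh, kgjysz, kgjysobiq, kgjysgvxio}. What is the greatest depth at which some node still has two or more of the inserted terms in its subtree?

6

Equivalently: take the maximum, over all pairs, of their longest common prefix length.
"kgjysevnx" and "kgjysexoz" agree on "kgjyse" (6 characters) before diverging; nothing deeper is shared.
Longest shared-prefix length: 6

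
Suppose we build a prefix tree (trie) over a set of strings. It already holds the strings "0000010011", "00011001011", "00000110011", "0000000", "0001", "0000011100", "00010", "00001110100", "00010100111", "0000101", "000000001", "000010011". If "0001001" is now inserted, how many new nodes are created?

Walking "0001001" from the root, the first 5 characters ("00010") follow existing edges; "0" is the first miss.
So 7 − 5 = 2 new nodes.

2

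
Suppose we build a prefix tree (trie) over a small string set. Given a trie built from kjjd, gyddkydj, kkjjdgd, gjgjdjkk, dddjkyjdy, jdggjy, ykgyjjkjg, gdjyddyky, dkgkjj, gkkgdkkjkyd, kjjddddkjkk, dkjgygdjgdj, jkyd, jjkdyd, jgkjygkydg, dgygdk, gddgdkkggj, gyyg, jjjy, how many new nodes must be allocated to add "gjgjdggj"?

3

Walking "gjgjdggj" from the root, the first 5 characters ("gjgjd") follow existing edges; "g" is the first miss.
Each of the 3 remaining characters creates one node.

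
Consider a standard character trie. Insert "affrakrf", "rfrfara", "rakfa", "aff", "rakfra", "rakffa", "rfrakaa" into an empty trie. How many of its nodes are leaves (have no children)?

6

A leaf is a node with no children — equivalently, the end of a word that is not a proper prefix of any other stored word.
Those words: "affrakrf", "rakfa", "rakffa", "rakfra", "rfrakaa", "rfrfara"
Leaf count: 6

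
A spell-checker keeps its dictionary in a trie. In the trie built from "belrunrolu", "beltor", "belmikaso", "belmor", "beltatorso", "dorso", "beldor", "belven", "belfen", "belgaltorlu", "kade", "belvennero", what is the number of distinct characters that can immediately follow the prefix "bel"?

7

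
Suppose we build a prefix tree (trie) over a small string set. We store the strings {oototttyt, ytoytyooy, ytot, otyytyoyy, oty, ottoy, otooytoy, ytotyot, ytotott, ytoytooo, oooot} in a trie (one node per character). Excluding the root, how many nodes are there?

48

Count nodes per top-level branch (shared prefixes stored once):
  'o'-branch (oooot, oototttyt, otooytoy, ottoy, oty, otyytyoyy): 29 nodes
  'y'-branch (ytot, ytotott, ytotyot, ytoytooo, ytoytyooy): 19 nodes
Sum: 48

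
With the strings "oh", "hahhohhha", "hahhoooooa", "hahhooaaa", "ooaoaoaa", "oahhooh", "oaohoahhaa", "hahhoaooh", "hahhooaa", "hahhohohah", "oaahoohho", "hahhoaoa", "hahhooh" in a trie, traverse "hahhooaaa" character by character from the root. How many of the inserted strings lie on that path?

Check each prefix of "hahhooaaa" against the stored set — each match is an end-marker on the path.
Prefixes of the query that are stored words: "hahhooaa", "hahhooaaa"
Count: 2

2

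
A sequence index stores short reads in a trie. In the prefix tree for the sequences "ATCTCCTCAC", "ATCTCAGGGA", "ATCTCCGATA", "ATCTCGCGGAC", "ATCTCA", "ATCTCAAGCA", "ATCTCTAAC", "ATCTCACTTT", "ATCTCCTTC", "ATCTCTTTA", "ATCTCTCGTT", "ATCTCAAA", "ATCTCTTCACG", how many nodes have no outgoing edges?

12

A leaf is a node with no children — equivalently, the end of a word that is not a proper prefix of any other stored word.
Those words: "ATCTCAAA", "ATCTCAAGCA", "ATCTCACTTT", "ATCTCAGGGA", "ATCTCCGATA", "ATCTCCTCAC", "ATCTCCTTC", "ATCTCGCGGAC", "ATCTCTAAC", "ATCTCTCGTT", "ATCTCTTCACG", "ATCTCTTTA"
Leaf count: 12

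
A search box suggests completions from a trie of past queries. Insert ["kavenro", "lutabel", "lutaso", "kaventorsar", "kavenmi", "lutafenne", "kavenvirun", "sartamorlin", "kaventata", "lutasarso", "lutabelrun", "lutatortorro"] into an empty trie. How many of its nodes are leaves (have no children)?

11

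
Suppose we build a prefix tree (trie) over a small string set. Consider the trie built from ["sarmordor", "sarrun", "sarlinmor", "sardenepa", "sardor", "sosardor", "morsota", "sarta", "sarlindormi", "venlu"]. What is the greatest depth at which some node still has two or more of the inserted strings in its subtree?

6

Look for the deepest trie node that still has at least two words in its subtree.
e.g. "sarlindormi" and "sarlinmor" share the prefix "sarlin" of length 6; no pair shares a longer one.
Longest shared-prefix length: 6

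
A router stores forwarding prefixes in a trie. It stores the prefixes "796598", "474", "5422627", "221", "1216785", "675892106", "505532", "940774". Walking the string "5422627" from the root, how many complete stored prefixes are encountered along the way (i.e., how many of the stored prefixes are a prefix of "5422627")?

Check each prefix of "5422627" against the stored set — each match is an end-marker on the path.
Prefixes of the query that are stored words: "5422627"
Count: 1

1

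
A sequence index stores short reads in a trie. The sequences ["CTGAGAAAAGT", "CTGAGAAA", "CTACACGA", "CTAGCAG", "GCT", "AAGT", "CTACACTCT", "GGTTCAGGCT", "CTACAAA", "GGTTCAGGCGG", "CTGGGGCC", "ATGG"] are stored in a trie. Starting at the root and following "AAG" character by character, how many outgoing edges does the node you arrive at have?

1

The children of the "AAG" node are the distinct next characters among strings starting with "AAG".
Distinct next characters after "AAG": T.
That node has 1 child edge.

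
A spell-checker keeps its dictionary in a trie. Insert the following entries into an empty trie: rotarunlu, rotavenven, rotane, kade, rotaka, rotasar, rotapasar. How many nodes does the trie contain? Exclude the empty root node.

31

Trie structure (* marks end of a word):
(root)
├─ k
│  └─ a
│     └─ d
│        └─ e *
└─ r
   └─ o
      └─ t
         └─ a
            ├─ k
            │  └─ a *
            ├─ n
            │  └─ e *
            ├─ p
            │  └─ a
            │     └─ s
            │        └─ a
            │           └─ r *
            ├─ r
            │  └─ u
            │     └─ n
            │        └─ l
            │           └─ u *
            ├─ s
            │  └─ a
            │     └─ r *
            └─ v
               └─ e
                  └─ n
                     └─ v
                        └─ e
                           └─ n *
Counting every labelled node above: 31.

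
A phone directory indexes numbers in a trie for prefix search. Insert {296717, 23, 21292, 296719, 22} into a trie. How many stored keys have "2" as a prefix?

5

Filter for entries beginning with "2":
Matches: "21292", "22", "23", "296717", "296719"
Count: 5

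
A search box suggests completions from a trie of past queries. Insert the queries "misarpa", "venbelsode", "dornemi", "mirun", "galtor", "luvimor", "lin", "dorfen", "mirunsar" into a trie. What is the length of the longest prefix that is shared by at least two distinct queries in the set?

The deepest shared node is where two words last agree before diverging.
"mirun" and "mirunsar" agree on "mirun" (5 characters) before diverging; nothing deeper is shared.
Longest shared-prefix length: 5

5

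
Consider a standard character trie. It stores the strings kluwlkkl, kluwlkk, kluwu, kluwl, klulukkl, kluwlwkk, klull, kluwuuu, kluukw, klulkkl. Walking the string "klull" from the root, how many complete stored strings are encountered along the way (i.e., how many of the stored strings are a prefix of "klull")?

1

Traverse "klull" character by character; count nodes along the way that are marked as word ends.
Prefixes of the query that are stored words: "klull"
Count: 1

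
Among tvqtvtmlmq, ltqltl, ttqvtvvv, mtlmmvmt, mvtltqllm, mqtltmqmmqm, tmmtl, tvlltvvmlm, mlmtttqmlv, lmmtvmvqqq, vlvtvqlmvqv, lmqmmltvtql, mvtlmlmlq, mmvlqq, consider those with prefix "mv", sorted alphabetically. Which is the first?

mvtlmlmlq

Filter for "mv…" and sort: "mvtlmlmlq", "mvtltqllm"
The 1st is mvtlmlmlq.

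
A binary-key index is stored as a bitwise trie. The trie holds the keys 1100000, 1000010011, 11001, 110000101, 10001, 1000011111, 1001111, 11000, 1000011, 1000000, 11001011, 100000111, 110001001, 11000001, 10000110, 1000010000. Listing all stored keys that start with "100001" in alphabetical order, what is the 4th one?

10000110

Words with prefix "100001", in lexicographic order: "1000010000", "1000010011", "1000011", "10000110", "1000011111"
Position 4: 10000110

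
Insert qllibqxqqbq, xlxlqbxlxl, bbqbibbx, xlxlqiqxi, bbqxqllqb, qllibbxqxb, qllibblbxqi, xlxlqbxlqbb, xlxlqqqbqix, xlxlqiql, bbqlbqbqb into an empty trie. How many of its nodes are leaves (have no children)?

Leaves are exactly the stored words that no other stored word extends.
Those words: "bbqbibbx", "bbqlbqbqb", "bbqxqllqb", "qllibblbxqi", "qllibbxqxb", "qllibqxqqbq", "xlxlqbxlqbb", "xlxlqbxlxl", "xlxlqiql", "xlxlqiqxi", "xlxlqqqbqix"
Leaf count: 11

11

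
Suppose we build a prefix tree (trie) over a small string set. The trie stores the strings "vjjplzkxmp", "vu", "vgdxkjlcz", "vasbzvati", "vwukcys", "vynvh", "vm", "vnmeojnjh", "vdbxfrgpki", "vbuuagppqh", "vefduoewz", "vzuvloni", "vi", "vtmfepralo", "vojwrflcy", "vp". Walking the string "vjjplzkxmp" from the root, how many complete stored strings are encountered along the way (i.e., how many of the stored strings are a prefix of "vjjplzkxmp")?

1

Traverse "vjjplzkxmp" character by character; count nodes along the way that are marked as word ends.
Prefixes of the query that are stored words: "vjjplzkxmp"
Count: 1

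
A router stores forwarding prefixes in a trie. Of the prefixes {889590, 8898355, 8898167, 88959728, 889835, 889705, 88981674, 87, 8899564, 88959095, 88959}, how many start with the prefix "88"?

10

Traverse to the node for "88", then collect every word in that subtree.
Matches: "88959", "889590", "88959095", "88959728", "889705", "8898167", "88981674", "889835", "8898355", "8899564"
Count: 10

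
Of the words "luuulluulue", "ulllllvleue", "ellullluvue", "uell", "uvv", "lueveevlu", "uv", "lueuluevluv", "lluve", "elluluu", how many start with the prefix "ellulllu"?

Walk to "ellulllu"; the words in its subtree are exactly those with that prefix.
Words under "ellulllu": ellullluvue
Count: 1

1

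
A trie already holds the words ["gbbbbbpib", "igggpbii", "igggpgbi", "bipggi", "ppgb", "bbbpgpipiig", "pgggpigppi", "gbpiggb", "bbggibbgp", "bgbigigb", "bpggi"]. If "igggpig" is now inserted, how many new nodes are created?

The longest prefix of "igggpig" already in the trie is "igggp" (length 5).
Each of the 2 remaining characters creates one node.

2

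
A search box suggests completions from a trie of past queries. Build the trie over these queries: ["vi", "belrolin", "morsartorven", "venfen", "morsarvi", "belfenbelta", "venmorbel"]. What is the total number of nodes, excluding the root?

43

For each word, the new-node count is its length minus the longest prefix already in the trie:
  "vi" → 2 new (v, i)
  "belrolin" → 8 new (b, e, l, r, o, l, i, n)
  "morsartorven" → 12 new (m, o, r, s, a, r, t, o, r, v, e, n)
  "venfen" → prefix "v" already present; 5 new (e, n, f, e, n)
  "morsarvi" → prefix "morsar" already present; 2 new (v, i)
  "belfenbelta" → prefix "bel" already present; 8 new (f, e, n, b, e, l, t, a)
  "venmorbel" → prefix "ven" already present; 6 new (m, o, r, b, e, l)
Total nodes = 2 + 8 + 12 + 5 + 2 + 8 + 6 = 43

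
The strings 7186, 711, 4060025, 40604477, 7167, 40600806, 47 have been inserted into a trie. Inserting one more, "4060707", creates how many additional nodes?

Walking "4060707" from the root, the first 4 characters ("4060") follow existing edges; "7" is the first miss.
So 7 − 4 = 3 new nodes.

3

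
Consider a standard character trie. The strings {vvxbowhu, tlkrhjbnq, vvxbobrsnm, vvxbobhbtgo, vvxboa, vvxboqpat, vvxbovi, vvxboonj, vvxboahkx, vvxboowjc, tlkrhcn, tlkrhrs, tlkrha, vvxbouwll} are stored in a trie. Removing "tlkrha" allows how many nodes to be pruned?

Walk "tlkrha" from the leaf back toward the root, removing each node that no remaining word uses.
The suffix "a" (1 node) is used only by "tlkrha"; the node for "tlkrh" still has the child "j", so pruning stops there.
Nodes removed: 1

1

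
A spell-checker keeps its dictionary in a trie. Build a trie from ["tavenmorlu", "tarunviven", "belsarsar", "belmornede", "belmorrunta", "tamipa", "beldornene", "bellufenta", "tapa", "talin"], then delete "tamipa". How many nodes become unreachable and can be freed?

After clearing the end-marker at "tamipa", prune upward until reaching a node still needed by another word.
The suffix "mipa" (4 nodes) is used only by "tamipa"; the node for "ta" still has the child "v", so pruning stops there.
Nodes removed: 4

4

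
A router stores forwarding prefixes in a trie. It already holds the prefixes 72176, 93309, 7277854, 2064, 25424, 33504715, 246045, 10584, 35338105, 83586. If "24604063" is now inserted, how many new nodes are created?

3

Walking "24604063" from the root, the first 5 characters ("24604") follow existing edges; "0" is the first miss.
So 8 − 5 = 3 new nodes.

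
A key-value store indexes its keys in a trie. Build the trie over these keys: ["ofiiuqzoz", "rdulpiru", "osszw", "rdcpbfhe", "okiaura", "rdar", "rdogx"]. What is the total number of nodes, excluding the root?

Trie structure (* marks end of a word):
(root)
├─ o
│  ├─ f
│  │  └─ i
│  │     └─ i
│  │        └─ u
│  │           └─ q
│  │              └─ z
│  │                 └─ o
│  │                    └─ z *
│  ├─ k
│  │  └─ i
│  │     └─ a
│  │        └─ u
│  │           └─ r
│  │              └─ a *
│  └─ s
│     └─ s
│        └─ z
│           └─ w *
└─ r
   └─ d
      ├─ a
      │  └─ r *
      ├─ c
      │  └─ p
      │     └─ b
      │        └─ f
      │           └─ h
      │              └─ e *
      ├─ o
      │  └─ g
      │     └─ x *
      └─ u
         └─ l
            └─ p
               └─ i
                  └─ r
                     └─ u *
Counting every labelled node above: 38.

38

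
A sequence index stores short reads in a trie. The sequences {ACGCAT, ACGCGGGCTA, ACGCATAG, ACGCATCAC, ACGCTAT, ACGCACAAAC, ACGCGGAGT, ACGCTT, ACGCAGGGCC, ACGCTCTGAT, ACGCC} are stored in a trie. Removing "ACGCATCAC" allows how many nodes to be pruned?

A node on "ACGCATCAC"'s path can go only if nothing else ends at it or branches off below it.
The suffix "CAC" (3 nodes) is used only by "ACGCATCAC"; the node for "ACGCAT" still has the child "A", so pruning stops there.
Nodes removed: 3

3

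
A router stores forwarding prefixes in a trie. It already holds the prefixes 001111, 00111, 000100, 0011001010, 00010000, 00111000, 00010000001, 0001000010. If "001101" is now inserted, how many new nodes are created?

The longest prefix of "001101" already in the trie is "00110" (length 5).
Each of the 1 remaining characters creates one node.

1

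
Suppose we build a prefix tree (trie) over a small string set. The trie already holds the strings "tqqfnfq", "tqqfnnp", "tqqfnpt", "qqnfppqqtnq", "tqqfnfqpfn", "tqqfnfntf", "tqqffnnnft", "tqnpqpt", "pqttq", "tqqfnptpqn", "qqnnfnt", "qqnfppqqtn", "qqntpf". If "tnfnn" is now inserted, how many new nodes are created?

"t" is already a path in the trie; the remaining "nfnn" must be added.
New nodes needed: |"tnfnn"| − 1 = 5 − 1 = 4.

4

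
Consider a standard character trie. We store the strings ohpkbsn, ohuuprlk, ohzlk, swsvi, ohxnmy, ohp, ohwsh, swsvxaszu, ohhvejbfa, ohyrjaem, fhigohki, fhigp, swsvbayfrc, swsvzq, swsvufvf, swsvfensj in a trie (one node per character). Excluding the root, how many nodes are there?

Count nodes per top-level branch (shared prefixes stored once):
  'f'-branch (fhigohki, fhigp): 9 nodes
  'o'-branch (ohhvejbfa, ohp, ohpkbsn, ohuuprlk, ohwsh, ohxnmy, ohyrjaem, ohzlk): 36 nodes
  's'-branch (swsvbayfrc, swsvfensj, swsvi, swsvufvf, swsvxaszu, swsvzq): 27 nodes
Sum: 72

72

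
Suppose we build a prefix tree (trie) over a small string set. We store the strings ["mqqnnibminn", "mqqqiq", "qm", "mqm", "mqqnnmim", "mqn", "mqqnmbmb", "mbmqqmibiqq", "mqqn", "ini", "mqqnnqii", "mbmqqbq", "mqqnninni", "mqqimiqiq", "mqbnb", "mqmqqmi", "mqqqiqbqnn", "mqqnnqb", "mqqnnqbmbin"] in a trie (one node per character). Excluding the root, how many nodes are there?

68

Trace insertions, counting only characters that open a new branch:
  "mqqnnibminn" → 11 new (m, q, q, n, n, i, b, m, i, n, n)
  "mqqqiq" → prefix "mqq" already present; 3 new (q, i, q)
  "qm" → 2 new (q, m)
  "mqm" → prefix "mq" already present; 1 new (m)
  "mqqnnmim" → prefix "mqqnn" already present; 3 new (m, i, m)
  "mqn" → prefix "mq" already present; 1 new (n)
  "mqqnmbmb" → prefix "mqqn" already present; 4 new (m, b, m, b)
  "mbmqqmibiqq" → prefix "m" already present; 10 new (b, m, q, q, m, i, b, i, q, q)
  "mqqn" → prefix "mqqn" already present; 0 new (none)
  "ini" → 3 new (i, n, i)
  "mqqnnqii" → prefix "mqqnn" already present; 3 new (q, i, i)
  "mbmqqbq" → prefix "mbmqq" already present; 2 new (b, q)
  "mqqnninni" → prefix "mqqnni" already present; 3 new (n, n, i)
  "mqqimiqiq" → prefix "mqq" already present; 6 new (i, m, i, q, i, q)
  "mqbnb" → prefix "mq" already present; 3 new (b, n, b)
  "mqmqqmi" → prefix "mqm" already present; 4 new (q, q, m, i)
  "mqqqiqbqnn" → prefix "mqqqiq" already present; 4 new (b, q, n, n)
  "mqqnnqb" → prefix "mqqnnq" already present; 1 new (b)
  "mqqnnqbmbin" → prefix "mqqnnqb" already present; 4 new (m, b, i, n)
Total nodes = 11 + 3 + 2 + 1 + 3 + 1 + 4 + 10 + 0 + 3 + 3 + 2 + 3 + 6 + 3 + 4 + 4 + 1 + 4 = 68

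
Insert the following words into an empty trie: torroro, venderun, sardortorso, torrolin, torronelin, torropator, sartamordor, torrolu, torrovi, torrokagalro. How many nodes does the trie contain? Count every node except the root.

Count nodes per top-level branch (shared prefixes stored once):
  's'-branch (sardortorso, sartamordor): 19 nodes
  't'-branch (torrokagalro, torrolin, torrolu, torronelin, torropator, torroro, torrovi): 30 nodes
  'v'-branch (venderun): 8 nodes
Sum: 57

57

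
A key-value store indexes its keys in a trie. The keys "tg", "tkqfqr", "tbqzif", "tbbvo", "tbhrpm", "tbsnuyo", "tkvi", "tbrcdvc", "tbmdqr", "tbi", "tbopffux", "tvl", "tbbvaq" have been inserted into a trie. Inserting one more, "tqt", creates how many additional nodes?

2

The longest prefix of "tqt" already in the trie is "t" (length 1).
So 3 − 1 = 2 new nodes.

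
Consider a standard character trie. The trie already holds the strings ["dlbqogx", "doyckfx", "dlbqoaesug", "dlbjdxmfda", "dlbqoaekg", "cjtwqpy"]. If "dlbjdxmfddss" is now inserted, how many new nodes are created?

The longest prefix of "dlbjdxmfddss" already in the trie is "dlbjdxmfd" (length 9).
So 12 − 9 = 3 new nodes.

3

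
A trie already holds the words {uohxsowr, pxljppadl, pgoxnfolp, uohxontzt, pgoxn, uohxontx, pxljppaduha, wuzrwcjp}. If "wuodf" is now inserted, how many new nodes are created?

3

The longest prefix of "wuodf" already in the trie is "wu" (length 2).
Each of the 3 remaining characters creates one node.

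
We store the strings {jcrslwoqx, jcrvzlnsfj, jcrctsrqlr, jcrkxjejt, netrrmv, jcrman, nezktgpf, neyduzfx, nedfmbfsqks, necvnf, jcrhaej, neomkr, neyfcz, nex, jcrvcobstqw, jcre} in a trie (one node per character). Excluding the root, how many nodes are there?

84

Count nodes per top-level branch (shared prefixes stored once):
  'j'-branch (jcrctsrqlr, jcre, jcrhaej, jcrkxjejt, jcrman, jcrslwoqx, jcrvcobstqw, jcrvzlnsfj): 44 nodes
  'n'-branch (necvnf, nedfmbfsqks, neomkr, netrrmv, nex, neyduzfx, neyfcz, nezktgpf): 40 nodes
Sum: 84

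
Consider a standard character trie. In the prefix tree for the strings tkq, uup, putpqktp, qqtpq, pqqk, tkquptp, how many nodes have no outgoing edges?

5

Leaves are exactly the stored words that no other stored word extends.
Those words: "pqqk", "putpqktp", "qqtpq", "tkquptp", "uup"
Leaf count: 5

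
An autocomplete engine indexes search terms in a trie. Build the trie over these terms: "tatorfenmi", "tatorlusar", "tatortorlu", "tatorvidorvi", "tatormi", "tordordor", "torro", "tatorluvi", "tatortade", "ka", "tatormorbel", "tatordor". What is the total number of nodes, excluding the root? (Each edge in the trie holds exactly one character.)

54

Count nodes per top-level branch (shared prefixes stored once):
  'k'-branch (ka): 2 nodes
  't'-branch (tatordor, tatorfenmi, tatorlusar, tatorluvi, tatormi, tatormorbel, tatortade, tatortorlu, tatorvidorvi, tordordor, torro): 52 nodes
Sum: 54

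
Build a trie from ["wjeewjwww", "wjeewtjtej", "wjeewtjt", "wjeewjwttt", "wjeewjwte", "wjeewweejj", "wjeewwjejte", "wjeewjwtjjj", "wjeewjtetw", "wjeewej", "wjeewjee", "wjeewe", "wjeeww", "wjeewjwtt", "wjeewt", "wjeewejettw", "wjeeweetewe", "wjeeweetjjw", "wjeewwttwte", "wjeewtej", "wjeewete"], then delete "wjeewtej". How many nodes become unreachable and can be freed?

2

A node on "wjeewtej"'s path can go only if nothing else ends at it or branches off below it.
The suffix "ej" (2 nodes) is used only by "wjeewtej"; the node for "wjeewt" still has the child "j", so pruning stops there.
Nodes removed: 2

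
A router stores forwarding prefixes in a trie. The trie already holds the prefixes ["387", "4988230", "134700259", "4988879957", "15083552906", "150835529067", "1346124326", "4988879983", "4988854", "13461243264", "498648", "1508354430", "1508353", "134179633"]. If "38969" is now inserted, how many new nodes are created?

"38" is already a path in the trie; the remaining "969" must be added.
New nodes needed: |"38969"| − 2 = 5 − 2 = 3.

3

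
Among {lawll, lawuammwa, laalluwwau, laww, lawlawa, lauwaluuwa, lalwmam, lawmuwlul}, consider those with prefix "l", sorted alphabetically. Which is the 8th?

DFS of the "l" subtree visits, in order: "laalluwwau", "lalwmam", "lauwaluuwa", "lawlawa", "lawll", "lawmuwlul", "lawuammwa", "laww"
The 8th is laww.

laww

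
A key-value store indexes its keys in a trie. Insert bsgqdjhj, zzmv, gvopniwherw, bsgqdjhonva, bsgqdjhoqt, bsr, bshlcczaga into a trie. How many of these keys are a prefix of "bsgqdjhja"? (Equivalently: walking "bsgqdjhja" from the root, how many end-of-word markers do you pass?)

Traverse "bsgqdjhja" character by character; count nodes along the way that are marked as word ends.
Prefixes of the query that are stored words: "bsgqdjhj"
Count: 1

1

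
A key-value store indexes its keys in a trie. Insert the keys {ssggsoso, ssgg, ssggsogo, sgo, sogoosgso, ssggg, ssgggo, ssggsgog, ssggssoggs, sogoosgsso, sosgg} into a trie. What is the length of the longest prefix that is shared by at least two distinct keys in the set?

8

Equivalently: take the maximum, over all pairs, of their longest common prefix length.
"sogoosgso" and "sogoosgsso" agree on "sogoosgs" (8 characters) before diverging; nothing deeper is shared.
Longest shared-prefix length: 8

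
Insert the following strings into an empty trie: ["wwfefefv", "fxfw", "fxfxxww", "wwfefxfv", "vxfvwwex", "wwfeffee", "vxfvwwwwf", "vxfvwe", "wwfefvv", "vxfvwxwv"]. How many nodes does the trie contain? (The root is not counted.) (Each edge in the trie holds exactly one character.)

39

Trie structure (* marks end of a word):
(root)
├─ f
│  └─ x
│     └─ f
│        ├─ w *
│        └─ x
│           └─ x
│              └─ w
│                 └─ w *
├─ v
│  └─ x
│     └─ f
│        └─ v
│           └─ w
│              ├─ e *
│              ├─ w
│              │  ├─ e
│              │  │  └─ x *
│              │  └─ w
│              │     └─ w
│              │        └─ f *
│              └─ x
│                 └─ w
│                    └─ v *
└─ w
   └─ w
      └─ f
         └─ e
            └─ f
               ├─ e
               │  └─ f
               │     └─ v *
               ├─ f
               │  └─ e
               │     └─ e *
               ├─ v
               │  └─ v *
               └─ x
                  └─ f
                     └─ v *
Counting every labelled node above: 39.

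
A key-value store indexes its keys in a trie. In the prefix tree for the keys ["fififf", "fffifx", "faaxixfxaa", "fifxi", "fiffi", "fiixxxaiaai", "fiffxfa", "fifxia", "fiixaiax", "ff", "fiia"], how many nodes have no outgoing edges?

9

Leaves are exactly the stored words that no other stored word extends.
Those words: "faaxixfxaa", "fffifx", "fiffi", "fiffxfa", "fififf", "fifxia", "fiia", "fiixaiax", "fiixxxaiaai"
Leaf count: 9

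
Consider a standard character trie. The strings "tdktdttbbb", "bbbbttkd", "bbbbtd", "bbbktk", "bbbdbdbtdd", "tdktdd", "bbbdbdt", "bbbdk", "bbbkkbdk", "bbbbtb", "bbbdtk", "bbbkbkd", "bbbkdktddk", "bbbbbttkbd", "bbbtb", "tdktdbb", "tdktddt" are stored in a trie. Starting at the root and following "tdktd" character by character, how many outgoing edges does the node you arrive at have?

Follow the path "tdktd" to its node, then look at its outgoing edges.
Characters that immediately follow "tdktd" among the stored strings: {b, d, t}.
That node has 3 child edges.

3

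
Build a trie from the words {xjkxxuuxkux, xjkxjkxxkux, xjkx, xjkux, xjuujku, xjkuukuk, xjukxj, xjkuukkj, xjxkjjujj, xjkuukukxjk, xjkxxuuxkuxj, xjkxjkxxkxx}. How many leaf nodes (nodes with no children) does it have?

9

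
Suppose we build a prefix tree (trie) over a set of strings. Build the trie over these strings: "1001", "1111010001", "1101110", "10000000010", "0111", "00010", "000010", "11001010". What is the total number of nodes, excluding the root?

Trace insertions, counting only characters that open a new branch:
  "1001" → 4 new (1, 0, 0, 1)
  "1111010001" → prefix "1" already present; 9 new (1, 1, 1, 0, 1, 0, 0, 0, 1)
  "1101110" → prefix "11" already present; 5 new (0, 1, 1, 1, 0)
  "10000000010" → prefix "100" already present; 8 new (0, 0, 0, 0, 0, 0, 1, 0)
  "0111" → 4 new (0, 1, 1, 1)
  "00010" → prefix "0" already present; 4 new (0, 0, 1, 0)
  "000010" → prefix "000" already present; 3 new (0, 1, 0)
  "11001010" → prefix "110" already present; 5 new (0, 1, 0, 1, 0)
Total nodes = 4 + 9 + 5 + 8 + 4 + 4 + 3 + 5 = 42

42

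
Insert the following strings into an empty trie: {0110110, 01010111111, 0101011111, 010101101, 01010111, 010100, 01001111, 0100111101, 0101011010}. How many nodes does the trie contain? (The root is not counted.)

27

Trace insertions, counting only characters that open a new branch:
  "0110110" → 7 new (0, 1, 1, 0, 1, 1, 0)
  "01010111111" → prefix "01" already present; 9 new (0, 1, 0, 1, 1, 1, 1, 1, 1)
  "0101011111" → prefix "0101011111" already present; 0 new (none)
  "010101101" → prefix "0101011" already present; 2 new (0, 1)
  "01010111" → prefix "01010111" already present; 0 new (none)
  "010100" → prefix "01010" already present; 1 new (0)
  "01001111" → prefix "010" already present; 5 new (0, 1, 1, 1, 1)
  "0100111101" → prefix "01001111" already present; 2 new (0, 1)
  "0101011010" → prefix "010101101" already present; 1 new (0)
Total nodes = 7 + 9 + 0 + 2 + 0 + 1 + 5 + 2 + 1 = 27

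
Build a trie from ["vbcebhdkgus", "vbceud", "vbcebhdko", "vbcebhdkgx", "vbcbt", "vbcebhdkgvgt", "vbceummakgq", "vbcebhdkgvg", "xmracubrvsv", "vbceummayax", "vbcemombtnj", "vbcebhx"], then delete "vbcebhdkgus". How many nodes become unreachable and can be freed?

After clearing the end-marker at "vbcebhdkgus", prune upward until reaching a node still needed by another word.
The suffix "us" (2 nodes) is used only by "vbcebhdkgus"; the node for "vbcebhdkg" still has the child "x", so pruning stops there.
Nodes removed: 2

2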